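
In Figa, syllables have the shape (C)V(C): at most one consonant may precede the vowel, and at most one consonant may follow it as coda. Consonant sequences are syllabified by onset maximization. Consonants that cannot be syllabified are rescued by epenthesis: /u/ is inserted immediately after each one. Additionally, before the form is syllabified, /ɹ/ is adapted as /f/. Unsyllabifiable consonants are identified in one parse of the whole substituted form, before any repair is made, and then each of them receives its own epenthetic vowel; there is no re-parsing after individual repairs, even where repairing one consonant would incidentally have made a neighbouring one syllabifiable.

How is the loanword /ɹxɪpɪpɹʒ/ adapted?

Substitution: /ɹ/ → /f/, giving /fxɪpɪpfʒ/.
The consonants /f/, /f/, /ʒ/ cannot be parsed into a legal (C)V(C) syllable (at most one coda consonant is licensed; onsets are limited to one consonant).
Inserting the epenthetic vowel yields /f/ → /fu/, /f/ → /fu/, /ʒ/ → /ʒu/.

fuxɪpɪpfuʒu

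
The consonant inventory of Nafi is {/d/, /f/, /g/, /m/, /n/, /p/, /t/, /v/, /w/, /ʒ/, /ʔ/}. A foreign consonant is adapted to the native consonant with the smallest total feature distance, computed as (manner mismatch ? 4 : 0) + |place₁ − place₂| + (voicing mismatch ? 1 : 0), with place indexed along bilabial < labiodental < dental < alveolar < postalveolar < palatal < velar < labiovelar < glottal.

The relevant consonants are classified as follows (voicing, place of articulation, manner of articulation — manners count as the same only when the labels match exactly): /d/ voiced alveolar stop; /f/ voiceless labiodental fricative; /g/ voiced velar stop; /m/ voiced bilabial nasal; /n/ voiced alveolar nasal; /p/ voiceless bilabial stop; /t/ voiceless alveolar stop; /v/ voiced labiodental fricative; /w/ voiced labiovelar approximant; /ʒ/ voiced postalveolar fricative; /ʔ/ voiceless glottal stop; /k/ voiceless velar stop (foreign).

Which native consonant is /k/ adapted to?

g

/g/ is closest: same manner (stop), place distance 0 (velar→velar), voicing differs (+1); total 1. Next closest is /ʔ/ at distance 2.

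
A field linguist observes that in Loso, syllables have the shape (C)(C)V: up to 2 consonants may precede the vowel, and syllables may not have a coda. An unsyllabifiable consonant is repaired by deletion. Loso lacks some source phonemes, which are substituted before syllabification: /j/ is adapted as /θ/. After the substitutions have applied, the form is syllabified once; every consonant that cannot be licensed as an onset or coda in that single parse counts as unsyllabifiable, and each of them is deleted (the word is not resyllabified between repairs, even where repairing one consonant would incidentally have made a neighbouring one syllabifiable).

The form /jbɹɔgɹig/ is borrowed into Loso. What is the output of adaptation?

Substitution: /j/ → /θ/, giving /θbɹɔgɹig/.
Syllabifying with onset maximization leaves /θ/, /g/ stranded (no codas are permitted; onsets may contain at most 2 consonants).
Deleting the stranded consonants removes /θ/, /g/.

bɹɔgɹi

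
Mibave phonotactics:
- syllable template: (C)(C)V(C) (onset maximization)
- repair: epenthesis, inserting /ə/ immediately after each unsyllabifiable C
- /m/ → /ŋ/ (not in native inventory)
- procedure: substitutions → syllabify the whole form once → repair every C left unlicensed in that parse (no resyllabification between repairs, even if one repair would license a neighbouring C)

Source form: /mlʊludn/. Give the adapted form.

ŋlʊludnə

Substitution: /m/ → /ŋ/, giving /ŋlʊludn/.
The consonants /n/ cannot be parsed into a legal (C)(C)V(C) syllable (at most one coda consonant is licensed; onsets may contain at most 2 consonants).
Each unlicensed consonant becomes the onset of a new syllable: /n/ → /nə/.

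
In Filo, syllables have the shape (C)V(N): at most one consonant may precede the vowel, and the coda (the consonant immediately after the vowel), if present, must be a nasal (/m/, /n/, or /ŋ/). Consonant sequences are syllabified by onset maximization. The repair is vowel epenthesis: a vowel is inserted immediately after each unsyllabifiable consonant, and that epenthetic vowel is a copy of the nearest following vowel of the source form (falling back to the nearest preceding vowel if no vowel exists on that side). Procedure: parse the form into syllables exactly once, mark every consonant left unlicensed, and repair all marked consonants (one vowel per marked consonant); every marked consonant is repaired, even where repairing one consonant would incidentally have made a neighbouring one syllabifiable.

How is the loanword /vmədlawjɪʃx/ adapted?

vəmədalawɪjɪʃɪxɪ

Syllabifying with onset maximization leaves /v/, /d/, /w/, /ʃ/, /x/ stranded (only a nasal (/m/, /n/, or /ŋ/) is licensed in coda position; onsets are limited to one consonant).
Each unlicensed consonant becomes the onset of a new syllable: /v/ → /və/, /d/ → /da/, /w/ → /wɪ/, /ʃ/ → /ʃɪ/, /x/ → /xɪ/.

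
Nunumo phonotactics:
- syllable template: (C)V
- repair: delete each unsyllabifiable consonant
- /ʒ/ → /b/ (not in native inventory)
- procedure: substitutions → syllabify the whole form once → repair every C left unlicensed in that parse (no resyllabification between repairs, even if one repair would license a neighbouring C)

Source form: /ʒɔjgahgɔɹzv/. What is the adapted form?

Substitution: /ʒ/ → /b/, giving /bɔjgahgɔɹzv/.
The consonants /j/, /h/, /ɹ/, /z/, /v/ cannot be parsed into a legal (C)V syllable (no codas are permitted; onsets are limited to one consonant).
Deleting the stranded consonants removes /j/, /h/, /ɹ/, /z/, /v/.

bɔgagɔ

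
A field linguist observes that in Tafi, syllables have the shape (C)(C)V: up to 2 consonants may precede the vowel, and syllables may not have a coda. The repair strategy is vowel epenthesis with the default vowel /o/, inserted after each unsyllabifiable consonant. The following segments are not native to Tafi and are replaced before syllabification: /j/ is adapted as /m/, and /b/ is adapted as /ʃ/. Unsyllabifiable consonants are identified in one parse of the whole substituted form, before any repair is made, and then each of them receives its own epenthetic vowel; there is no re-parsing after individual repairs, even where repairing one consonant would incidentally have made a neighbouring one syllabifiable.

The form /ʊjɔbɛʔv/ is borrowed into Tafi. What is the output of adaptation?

Substitution: /j/ → /m/, /b/ → /ʃ/, giving /ʊmɔʃɛʔv/.
Under (C)(C)V, the unsyllabifiable consonants are /ʔ/, /v/ (no codas are permitted; onsets may contain at most 2 consonants).
Epenthesis after each stranded consonant: /ʔ/ → /ʔo/, /v/ → /vo/.

ʊmɔʃɛʔovo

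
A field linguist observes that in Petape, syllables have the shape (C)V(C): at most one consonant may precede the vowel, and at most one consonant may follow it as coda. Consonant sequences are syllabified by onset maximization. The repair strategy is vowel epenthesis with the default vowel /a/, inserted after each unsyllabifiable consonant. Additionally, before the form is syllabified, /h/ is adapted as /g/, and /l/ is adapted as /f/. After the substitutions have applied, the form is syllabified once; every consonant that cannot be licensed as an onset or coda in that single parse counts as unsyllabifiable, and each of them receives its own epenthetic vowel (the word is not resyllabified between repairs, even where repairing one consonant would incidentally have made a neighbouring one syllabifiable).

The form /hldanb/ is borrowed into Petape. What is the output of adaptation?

gafadanba

Substitution: /h/ → /g/, /l/ → /f/, giving /gfdanb/.
Under (C)V(C), the unsyllabifiable consonants are /g/, /f/, /b/ (at most one coda consonant is licensed; onsets are limited to one consonant).
Epenthesis after each stranded consonant: /g/ → /ga/, /f/ → /fa/, /b/ → /ba/.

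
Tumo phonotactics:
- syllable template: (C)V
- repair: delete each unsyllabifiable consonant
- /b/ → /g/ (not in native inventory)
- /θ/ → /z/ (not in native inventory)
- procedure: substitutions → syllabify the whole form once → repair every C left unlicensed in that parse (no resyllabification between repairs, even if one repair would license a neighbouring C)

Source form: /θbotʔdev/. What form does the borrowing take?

gode

Substitution: /θ/ → /z/, /b/ → /g/, giving /zgotʔdev/.
Under (C)V, the unsyllabifiable consonants are /z/, /t/, /ʔ/, /v/ (no codas are permitted; onsets are limited to one consonant).
Each unlicensed consonant is deleted: /z/, /t/, /ʔ/, /v/.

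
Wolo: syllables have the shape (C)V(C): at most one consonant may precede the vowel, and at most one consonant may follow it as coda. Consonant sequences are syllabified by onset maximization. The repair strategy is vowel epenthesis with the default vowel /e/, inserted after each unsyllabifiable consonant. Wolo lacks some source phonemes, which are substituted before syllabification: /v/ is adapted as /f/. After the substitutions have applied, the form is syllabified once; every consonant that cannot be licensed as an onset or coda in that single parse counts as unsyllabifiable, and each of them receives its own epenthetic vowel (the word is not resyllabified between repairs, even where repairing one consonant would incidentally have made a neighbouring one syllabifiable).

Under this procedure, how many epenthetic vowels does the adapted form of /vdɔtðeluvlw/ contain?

3

After substitution the input is /fdɔtðeluflw/.
The unsyllabifiable consonants are /f/, /l/, /w/; each receives one epenthetic vowel.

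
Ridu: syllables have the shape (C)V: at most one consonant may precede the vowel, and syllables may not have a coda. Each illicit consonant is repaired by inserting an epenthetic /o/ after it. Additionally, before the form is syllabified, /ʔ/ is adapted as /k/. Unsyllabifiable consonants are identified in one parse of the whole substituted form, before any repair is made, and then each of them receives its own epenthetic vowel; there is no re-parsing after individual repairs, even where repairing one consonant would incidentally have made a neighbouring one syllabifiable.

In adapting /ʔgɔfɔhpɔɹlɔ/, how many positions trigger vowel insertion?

After substitution the input is /kgɔfɔhpɔɹlɔ/.
The unsyllabifiable consonants are /k/, /h/, /ɹ/; each receives one epenthetic vowel.

3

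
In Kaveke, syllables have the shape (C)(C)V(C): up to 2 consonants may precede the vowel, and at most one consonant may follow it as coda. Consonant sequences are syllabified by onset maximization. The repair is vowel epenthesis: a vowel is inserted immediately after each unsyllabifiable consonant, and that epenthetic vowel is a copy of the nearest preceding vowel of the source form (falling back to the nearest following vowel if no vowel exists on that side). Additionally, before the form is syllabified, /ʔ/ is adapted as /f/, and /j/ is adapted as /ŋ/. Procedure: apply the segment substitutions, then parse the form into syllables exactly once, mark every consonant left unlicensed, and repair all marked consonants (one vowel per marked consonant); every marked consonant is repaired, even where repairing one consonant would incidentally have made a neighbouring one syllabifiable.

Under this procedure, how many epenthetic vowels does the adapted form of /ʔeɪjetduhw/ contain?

1

After substitution the input is /feɪŋetduhw/.
The unsyllabifiable consonants are /w/; each receives one epenthetic vowel.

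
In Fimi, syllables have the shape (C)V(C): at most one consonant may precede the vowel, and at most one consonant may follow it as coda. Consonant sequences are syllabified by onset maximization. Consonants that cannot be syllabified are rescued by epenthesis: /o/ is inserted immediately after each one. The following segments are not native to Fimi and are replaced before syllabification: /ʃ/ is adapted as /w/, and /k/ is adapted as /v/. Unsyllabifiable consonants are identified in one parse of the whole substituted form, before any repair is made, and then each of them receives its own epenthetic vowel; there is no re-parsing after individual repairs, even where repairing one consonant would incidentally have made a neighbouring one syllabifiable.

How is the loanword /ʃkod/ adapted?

Substitution: /ʃ/ → /w/, /k/ → /v/, giving /wvod/.
The consonants /w/ cannot be parsed into a legal (C)V(C) syllable (at most one coda consonant is licensed; onsets are limited to one consonant).
Epenthesis after each stranded consonant: /w/ → /wo/.

wovod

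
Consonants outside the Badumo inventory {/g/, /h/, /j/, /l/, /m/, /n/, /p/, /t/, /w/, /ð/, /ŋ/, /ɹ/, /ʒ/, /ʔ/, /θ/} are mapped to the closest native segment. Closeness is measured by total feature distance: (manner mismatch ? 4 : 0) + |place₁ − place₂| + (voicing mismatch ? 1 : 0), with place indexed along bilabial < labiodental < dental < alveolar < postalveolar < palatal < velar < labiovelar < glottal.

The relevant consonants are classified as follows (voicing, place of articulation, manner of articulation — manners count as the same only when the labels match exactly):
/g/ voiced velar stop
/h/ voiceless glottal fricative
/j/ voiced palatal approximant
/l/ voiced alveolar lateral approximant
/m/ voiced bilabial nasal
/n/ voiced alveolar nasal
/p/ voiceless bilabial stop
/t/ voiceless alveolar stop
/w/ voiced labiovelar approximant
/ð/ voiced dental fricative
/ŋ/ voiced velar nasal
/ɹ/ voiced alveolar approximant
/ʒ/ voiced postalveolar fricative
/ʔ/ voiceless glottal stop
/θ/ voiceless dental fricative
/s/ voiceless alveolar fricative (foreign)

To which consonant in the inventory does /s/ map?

/θ/ is closest: same manner (fricative), place distance 1 (alveolar→dental), same voicing; total 1. Next closest is /ð/ at distance 2.

θ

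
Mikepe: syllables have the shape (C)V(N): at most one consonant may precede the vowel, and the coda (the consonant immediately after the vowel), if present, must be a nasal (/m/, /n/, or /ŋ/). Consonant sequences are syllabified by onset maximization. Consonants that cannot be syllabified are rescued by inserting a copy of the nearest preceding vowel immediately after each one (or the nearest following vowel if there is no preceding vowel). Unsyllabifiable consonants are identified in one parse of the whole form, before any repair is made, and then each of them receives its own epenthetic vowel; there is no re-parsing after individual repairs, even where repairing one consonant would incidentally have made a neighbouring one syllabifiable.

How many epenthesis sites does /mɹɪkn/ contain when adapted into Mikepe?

3

The unsyllabifiable consonants are /m/, /k/, /n/; each receives one epenthetic vowel.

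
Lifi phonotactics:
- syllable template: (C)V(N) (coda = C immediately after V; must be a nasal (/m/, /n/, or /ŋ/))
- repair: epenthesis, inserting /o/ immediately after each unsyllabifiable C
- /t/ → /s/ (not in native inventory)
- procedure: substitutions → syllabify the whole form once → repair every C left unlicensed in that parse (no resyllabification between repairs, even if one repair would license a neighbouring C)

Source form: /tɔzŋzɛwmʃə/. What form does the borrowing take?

sɔzoŋozɛwomoʃə

Substitution: /t/ → /s/, giving /sɔzŋzɛwmʃə/.
Syllabifying with onset maximization leaves /z/, /ŋ/, /w/, /m/ stranded (only a nasal (/m/, /n/, or /ŋ/) is licensed in coda position; onsets are limited to one consonant).
Inserting the epenthetic vowel yields /z/ → /zo/, /ŋ/ → /ŋo/, /w/ → /wo/, /m/ → /mo/.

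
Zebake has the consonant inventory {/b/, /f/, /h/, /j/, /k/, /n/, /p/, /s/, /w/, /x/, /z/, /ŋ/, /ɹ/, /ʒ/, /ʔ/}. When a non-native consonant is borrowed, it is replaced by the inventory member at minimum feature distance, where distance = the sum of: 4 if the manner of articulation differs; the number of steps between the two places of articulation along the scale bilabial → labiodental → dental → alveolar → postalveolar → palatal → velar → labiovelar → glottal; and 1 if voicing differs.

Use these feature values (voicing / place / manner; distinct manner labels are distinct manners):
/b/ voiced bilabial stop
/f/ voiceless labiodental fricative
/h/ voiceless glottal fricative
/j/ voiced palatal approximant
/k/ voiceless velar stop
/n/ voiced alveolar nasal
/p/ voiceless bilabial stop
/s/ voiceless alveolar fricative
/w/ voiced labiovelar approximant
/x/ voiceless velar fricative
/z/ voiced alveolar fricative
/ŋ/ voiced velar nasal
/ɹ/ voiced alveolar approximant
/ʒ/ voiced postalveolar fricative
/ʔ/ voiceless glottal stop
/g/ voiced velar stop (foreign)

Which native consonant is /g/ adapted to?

k

/k/ is closest: same manner (stop), place distance 0 (velar→velar), voicing differs (+1); total 1. Next closest is /ʔ/ at distance 3.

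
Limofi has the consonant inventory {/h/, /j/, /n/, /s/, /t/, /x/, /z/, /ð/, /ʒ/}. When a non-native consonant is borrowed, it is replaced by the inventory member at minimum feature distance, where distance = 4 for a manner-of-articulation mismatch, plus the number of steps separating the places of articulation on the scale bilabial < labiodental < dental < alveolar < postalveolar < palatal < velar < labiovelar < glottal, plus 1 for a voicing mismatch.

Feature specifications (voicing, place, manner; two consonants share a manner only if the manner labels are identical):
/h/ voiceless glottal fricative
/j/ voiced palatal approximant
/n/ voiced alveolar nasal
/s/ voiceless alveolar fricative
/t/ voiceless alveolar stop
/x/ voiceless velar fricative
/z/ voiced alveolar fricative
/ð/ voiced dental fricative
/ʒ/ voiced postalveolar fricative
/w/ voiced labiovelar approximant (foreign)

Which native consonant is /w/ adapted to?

/j/ is closest: same manner (approximant), place distance 2 (labiovelar→palatal), same voicing; total 2. Next closest is /h/ at distance 6.

j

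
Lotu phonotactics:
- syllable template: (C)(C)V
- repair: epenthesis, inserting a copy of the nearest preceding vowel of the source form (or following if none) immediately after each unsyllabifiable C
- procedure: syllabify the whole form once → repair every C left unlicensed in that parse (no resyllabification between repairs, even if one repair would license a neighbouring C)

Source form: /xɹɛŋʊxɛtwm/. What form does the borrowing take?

xɹɛŋʊxɛtɛwɛmɛ

Syllabifying with onset maximization leaves /t/, /w/, /m/ stranded (no codas are permitted; onsets may contain at most 2 consonants).
Inserting the epenthetic vowel yields /t/ → /tɛ/, /w/ → /wɛ/, /m/ → /mɛ/.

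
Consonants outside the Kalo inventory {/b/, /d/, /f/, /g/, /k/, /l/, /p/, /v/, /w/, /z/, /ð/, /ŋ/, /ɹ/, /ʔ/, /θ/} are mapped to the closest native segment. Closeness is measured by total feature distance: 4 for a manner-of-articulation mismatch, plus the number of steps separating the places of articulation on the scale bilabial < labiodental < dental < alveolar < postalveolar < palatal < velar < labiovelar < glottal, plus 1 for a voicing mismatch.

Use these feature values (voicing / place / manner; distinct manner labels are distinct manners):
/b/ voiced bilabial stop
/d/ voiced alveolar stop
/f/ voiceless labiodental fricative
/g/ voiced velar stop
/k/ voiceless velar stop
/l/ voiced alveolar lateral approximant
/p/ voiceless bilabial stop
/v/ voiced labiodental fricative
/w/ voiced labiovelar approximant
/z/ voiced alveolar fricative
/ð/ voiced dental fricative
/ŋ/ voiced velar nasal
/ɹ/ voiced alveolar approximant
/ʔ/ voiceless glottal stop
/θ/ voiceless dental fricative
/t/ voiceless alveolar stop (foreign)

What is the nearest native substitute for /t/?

/d/ is closest: same manner (stop), place distance 0 (alveolar→alveolar), voicing differs (+1); total 1. Next closest is /k/ at distance 3.

d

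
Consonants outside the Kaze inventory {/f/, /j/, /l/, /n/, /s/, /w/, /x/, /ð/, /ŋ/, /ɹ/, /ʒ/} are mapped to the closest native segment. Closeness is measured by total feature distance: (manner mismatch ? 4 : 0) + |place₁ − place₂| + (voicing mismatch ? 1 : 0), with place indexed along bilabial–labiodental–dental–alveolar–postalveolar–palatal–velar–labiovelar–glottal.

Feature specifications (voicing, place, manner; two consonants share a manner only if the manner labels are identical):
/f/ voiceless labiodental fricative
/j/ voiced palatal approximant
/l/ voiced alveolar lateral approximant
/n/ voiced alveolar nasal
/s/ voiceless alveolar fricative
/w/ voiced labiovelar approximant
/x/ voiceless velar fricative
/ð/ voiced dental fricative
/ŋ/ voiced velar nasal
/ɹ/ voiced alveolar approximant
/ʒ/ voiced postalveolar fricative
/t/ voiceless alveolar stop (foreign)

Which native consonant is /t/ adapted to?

s

/s/ is closest: manner differs (stop→fricative, +4), place distance 0 (alveolar→alveolar), same voicing; total 4. Next closest is /l/ at distance 5.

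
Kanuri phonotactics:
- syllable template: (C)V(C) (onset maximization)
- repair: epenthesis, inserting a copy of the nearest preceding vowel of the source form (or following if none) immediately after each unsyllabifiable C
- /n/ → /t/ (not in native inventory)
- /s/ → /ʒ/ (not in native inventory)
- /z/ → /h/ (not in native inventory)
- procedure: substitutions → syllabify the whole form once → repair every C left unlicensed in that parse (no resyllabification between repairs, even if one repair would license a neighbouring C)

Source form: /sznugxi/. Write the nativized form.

Substitution: /s/ → /ʒ/, /z/ → /h/, /n/ → /t/, giving /ʒhtugxi/.
Syllabifying with onset maximization leaves /ʒ/, /h/ stranded (at most one coda consonant is licensed; onsets are limited to one consonant).
Epenthesis after each stranded consonant: /ʒ/ → /ʒu/, /h/ → /hu/.

ʒuhutugxi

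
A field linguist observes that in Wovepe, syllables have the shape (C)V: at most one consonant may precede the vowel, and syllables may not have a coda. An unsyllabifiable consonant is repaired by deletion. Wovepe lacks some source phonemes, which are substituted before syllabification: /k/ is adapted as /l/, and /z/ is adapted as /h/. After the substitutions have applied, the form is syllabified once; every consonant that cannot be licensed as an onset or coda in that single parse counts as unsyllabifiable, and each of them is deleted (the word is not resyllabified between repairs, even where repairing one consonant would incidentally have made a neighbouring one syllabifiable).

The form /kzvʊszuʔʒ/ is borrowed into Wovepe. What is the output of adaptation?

Substitution: /k/ → /l/, /z/ → /h/, giving /lhvʊshuʔʒ/.
The consonants /l/, /h/, /s/, /ʔ/, /ʒ/ cannot be parsed into a legal (C)V syllable (no codas are permitted; onsets are limited to one consonant).
Each unlicensed consonant is deleted: /l/, /h/, /s/, /ʔ/, /ʒ/.

vʊhu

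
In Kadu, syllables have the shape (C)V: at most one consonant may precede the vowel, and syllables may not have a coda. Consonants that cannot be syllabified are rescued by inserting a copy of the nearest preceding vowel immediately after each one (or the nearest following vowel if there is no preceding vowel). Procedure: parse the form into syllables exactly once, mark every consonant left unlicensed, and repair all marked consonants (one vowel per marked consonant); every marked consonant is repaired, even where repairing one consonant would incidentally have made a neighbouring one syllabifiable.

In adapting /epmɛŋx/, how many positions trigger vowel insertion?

The unsyllabifiable consonants are /p/, /ŋ/, /x/; each receives one epenthetic vowel.

3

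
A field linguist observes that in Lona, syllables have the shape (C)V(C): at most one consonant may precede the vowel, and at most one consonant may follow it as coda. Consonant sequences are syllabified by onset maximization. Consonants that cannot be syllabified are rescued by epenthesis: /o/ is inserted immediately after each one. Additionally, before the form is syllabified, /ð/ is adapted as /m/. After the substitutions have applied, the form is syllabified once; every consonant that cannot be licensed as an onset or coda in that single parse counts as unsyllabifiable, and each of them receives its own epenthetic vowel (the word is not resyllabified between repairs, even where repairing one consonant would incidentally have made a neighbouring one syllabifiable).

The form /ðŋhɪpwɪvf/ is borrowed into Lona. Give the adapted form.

Substitution: /ð/ → /m/, giving /mŋhɪpwɪvf/.
Syllabifying with onset maximization leaves /m/, /ŋ/, /f/ stranded (at most one coda consonant is licensed; onsets are limited to one consonant).
Epenthesis after each stranded consonant: /m/ → /mo/, /ŋ/ → /ŋo/, /f/ → /fo/.

moŋohɪpwɪvfo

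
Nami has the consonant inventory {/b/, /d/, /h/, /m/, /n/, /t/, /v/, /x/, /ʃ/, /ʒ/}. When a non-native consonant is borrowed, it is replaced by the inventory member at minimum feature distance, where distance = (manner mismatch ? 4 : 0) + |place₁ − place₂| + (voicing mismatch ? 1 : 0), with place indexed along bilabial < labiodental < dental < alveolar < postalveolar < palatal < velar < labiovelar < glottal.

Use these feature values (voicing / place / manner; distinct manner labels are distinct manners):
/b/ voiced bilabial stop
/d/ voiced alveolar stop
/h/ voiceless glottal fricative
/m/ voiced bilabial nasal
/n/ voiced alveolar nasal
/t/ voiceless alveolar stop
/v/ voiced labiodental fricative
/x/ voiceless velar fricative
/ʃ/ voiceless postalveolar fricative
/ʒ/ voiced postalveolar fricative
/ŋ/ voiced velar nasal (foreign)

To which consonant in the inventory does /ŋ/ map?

/n/ is closest: same manner (nasal), place distance 3 (velar→alveolar), same voicing; total 3. Next closest is /x/ at distance 5.

n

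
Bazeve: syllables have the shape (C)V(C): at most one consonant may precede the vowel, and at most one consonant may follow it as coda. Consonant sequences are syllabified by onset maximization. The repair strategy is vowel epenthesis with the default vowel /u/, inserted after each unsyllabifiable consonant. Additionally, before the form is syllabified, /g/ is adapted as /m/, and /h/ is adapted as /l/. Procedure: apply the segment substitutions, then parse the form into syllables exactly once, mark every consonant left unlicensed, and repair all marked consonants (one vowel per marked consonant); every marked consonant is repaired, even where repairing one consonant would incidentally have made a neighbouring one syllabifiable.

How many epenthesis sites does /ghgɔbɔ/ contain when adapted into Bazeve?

2

After substitution the input is /mlmɔbɔ/.
The unsyllabifiable consonants are /m/, /l/; each receives one epenthetic vowel.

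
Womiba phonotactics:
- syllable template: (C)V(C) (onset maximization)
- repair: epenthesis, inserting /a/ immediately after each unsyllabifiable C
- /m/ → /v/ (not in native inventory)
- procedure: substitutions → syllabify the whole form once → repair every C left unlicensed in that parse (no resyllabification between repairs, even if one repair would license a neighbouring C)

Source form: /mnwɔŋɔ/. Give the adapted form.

vanawɔŋɔ

Substitution: /m/ → /v/, giving /vnwɔŋɔ/.
Under (C)V(C), the unsyllabifiable consonants are /v/, /n/ (at most one coda consonant is licensed; onsets are limited to one consonant).
Epenthesis after each stranded consonant: /v/ → /va/, /n/ → /na/.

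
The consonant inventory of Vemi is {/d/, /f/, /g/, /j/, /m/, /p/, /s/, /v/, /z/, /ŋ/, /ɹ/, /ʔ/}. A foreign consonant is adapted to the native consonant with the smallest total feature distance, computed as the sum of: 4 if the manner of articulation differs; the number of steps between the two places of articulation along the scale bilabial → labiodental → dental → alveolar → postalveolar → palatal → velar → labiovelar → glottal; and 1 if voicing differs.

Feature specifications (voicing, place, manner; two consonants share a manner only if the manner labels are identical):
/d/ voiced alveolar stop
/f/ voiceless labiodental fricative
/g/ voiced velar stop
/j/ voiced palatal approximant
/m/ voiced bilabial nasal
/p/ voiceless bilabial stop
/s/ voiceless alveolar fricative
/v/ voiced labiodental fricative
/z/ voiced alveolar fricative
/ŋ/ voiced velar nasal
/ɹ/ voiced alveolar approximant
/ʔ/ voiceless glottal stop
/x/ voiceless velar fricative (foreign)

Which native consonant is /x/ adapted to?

s

/s/ is closest: same manner (fricative), place distance 3 (velar→alveolar), same voicing; total 3. Next closest is /z/ at distance 4.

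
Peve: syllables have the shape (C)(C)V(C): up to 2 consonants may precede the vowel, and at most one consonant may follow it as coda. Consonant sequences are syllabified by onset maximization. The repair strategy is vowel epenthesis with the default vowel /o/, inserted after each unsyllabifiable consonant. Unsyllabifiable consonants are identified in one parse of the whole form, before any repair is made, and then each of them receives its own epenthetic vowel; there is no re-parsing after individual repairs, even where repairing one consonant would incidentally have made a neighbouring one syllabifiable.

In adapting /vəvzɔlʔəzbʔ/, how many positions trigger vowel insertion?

2

The unsyllabifiable consonants are /b/, /ʔ/; each receives one epenthetic vowel.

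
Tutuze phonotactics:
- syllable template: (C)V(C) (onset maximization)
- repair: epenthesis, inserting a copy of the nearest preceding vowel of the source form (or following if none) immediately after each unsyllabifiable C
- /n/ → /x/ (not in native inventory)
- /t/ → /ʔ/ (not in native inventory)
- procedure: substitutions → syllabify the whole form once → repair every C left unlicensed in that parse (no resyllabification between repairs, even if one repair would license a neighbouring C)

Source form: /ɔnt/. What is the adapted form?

Substitution: /n/ → /x/, /t/ → /ʔ/, giving /ɔxʔ/.
Under (C)V(C), the unsyllabifiable consonants are /ʔ/ (at most one coda consonant is licensed; onsets are limited to one consonant).
Each unlicensed consonant becomes the onset of a new syllable: /ʔ/ → /ʔɔ/.

ɔxʔɔ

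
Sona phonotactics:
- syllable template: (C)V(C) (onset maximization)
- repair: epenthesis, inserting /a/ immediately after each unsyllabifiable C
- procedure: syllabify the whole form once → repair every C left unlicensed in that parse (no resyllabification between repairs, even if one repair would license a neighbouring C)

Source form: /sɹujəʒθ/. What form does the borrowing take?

Under (C)V(C), the unsyllabifiable consonants are /s/, /θ/ (at most one coda consonant is licensed; onsets are limited to one consonant).
Each unlicensed consonant becomes the onset of a new syllable: /s/ → /sa/, /θ/ → /θa/.

saɹujəʒθa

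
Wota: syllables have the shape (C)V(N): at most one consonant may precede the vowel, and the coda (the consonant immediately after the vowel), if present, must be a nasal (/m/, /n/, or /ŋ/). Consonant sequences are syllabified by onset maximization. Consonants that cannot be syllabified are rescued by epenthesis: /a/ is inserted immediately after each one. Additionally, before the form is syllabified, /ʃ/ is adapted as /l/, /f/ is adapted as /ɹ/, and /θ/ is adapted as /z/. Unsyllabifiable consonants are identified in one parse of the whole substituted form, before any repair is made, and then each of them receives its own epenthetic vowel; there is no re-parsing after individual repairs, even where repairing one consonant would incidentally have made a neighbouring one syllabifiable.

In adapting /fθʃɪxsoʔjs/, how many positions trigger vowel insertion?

6

After substitution the input is /ɹzlɪxsoʔjs/.
The unsyllabifiable consonants are /ɹ/, /z/, /x/, /ʔ/, /j/, /s/; each receives one epenthetic vowel.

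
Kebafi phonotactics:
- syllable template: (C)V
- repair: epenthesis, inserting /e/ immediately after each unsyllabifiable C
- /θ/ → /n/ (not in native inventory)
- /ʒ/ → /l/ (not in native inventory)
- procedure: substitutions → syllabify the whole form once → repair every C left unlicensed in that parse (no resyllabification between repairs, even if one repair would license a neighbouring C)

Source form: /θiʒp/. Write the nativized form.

Substitution: /θ/ → /n/, /ʒ/ → /l/, giving /nilp/.
The consonants /l/, /p/ cannot be parsed into a legal (C)V syllable (no codas are permitted; onsets are limited to one consonant).
Inserting the epenthetic vowel yields /l/ → /le/, /p/ → /pe/.

nilepe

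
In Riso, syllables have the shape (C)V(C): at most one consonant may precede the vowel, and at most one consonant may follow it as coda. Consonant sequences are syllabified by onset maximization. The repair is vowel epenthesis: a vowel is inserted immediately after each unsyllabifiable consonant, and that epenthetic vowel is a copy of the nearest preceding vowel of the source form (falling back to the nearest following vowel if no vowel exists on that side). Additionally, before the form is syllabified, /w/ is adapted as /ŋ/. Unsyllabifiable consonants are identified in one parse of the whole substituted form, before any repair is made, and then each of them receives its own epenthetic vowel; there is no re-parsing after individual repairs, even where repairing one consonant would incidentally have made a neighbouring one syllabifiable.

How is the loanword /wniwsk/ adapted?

Substitution: /w/ → /ŋ/, giving /ŋniŋsk/.
The consonants /ŋ/, /s/, /k/ cannot be parsed into a legal (C)V(C) syllable (at most one coda consonant is licensed; onsets are limited to one consonant).
Inserting the epenthetic vowel yields /ŋ/ → /ŋi/, /s/ → /si/, /k/ → /ki/.

ŋiniŋsiki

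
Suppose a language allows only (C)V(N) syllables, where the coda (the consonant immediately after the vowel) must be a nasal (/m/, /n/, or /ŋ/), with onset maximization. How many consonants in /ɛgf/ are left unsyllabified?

2

Syllabifying with onset maximization leaves /g/, /f/ stranded (only a nasal (/m/, /n/, or /ŋ/) is licensed in coda position; onsets are limited to one consonant).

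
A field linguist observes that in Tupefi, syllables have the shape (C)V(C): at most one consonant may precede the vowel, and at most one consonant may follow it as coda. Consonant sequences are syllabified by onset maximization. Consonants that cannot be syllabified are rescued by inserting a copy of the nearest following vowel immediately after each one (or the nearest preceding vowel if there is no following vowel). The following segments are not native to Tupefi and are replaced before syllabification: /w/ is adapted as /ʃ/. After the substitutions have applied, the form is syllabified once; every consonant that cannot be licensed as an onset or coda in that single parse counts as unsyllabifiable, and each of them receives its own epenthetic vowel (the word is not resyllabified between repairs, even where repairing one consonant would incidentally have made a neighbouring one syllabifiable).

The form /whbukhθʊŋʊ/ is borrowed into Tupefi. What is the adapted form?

Substitution: /w/ → /ʃ/, giving /ʃhbukhθʊŋʊ/.
Under (C)V(C), the unsyllabifiable consonants are /ʃ/, /h/, /h/ (at most one coda consonant is licensed; onsets are limited to one consonant).
Inserting the epenthetic vowel yields /ʃ/ → /ʃu/, /h/ → /hu/, /h/ → /hʊ/.

ʃuhubukhʊθʊŋʊ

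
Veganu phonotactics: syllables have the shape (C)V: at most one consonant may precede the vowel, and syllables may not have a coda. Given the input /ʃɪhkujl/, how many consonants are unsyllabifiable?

The consonants /h/, /j/, /l/ cannot be parsed into a legal (C)V syllable (no codas are permitted; onsets are limited to one consonant).

3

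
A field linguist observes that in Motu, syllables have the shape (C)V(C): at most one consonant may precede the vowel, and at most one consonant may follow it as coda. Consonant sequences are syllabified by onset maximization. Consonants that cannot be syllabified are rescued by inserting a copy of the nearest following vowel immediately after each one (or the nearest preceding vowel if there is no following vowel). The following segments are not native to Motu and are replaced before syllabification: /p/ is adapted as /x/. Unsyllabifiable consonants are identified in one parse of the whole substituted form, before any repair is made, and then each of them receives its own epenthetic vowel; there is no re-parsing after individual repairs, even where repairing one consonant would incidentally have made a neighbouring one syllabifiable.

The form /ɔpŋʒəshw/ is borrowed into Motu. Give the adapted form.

ɔxŋəʒəshəwə

Substitution: /p/ → /x/, giving /ɔxŋʒəshw/.
The consonants /ŋ/, /h/, /w/ cannot be parsed into a legal (C)V(C) syllable (at most one coda consonant is licensed; onsets are limited to one consonant).
Inserting the epenthetic vowel yields /ŋ/ → /ŋə/, /h/ → /hə/, /w/ → /wə/.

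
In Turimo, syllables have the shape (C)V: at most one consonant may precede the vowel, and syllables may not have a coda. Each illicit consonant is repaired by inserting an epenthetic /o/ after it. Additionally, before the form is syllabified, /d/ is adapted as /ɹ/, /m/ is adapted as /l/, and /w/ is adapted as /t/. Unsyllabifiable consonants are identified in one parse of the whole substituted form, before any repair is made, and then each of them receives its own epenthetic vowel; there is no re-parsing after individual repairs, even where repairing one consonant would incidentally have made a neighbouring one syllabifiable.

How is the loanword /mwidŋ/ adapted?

Substitution: /m/ → /l/, /w/ → /t/, /d/ → /ɹ/, giving /ltiɹŋ/.
The consonants /l/, /ɹ/, /ŋ/ cannot be parsed into a legal (C)V syllable (no codas are permitted; onsets are limited to one consonant).
Epenthesis after each stranded consonant: /l/ → /lo/, /ɹ/ → /ɹo/, /ŋ/ → /ŋo/.

lotiɹoŋo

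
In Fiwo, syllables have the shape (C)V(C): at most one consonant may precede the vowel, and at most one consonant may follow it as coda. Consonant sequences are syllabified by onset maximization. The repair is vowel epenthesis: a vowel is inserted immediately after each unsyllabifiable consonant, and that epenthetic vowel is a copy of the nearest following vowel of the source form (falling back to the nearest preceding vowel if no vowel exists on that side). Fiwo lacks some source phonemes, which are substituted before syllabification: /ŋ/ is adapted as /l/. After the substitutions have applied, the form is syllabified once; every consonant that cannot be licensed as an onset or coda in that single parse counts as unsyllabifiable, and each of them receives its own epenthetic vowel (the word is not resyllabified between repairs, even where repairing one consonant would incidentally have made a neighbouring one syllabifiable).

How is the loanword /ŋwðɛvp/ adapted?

lɛwɛðɛvpɛ

Substitution: /ŋ/ → /l/, giving /lwðɛvp/.
Syllabifying with onset maximization leaves /l/, /w/, /p/ stranded (at most one coda consonant is licensed; onsets are limited to one consonant).
Each unlicensed consonant becomes the onset of a new syllable: /l/ → /lɛ/, /w/ → /wɛ/, /p/ → /pɛ/.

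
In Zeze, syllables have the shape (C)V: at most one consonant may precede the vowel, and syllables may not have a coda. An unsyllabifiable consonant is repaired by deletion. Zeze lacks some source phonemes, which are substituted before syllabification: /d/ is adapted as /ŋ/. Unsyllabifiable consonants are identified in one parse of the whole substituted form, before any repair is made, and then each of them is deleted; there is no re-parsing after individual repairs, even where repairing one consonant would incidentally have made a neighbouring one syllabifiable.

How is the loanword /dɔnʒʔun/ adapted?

Substitution: /d/ → /ŋ/, giving /ŋɔnʒʔun/.
The consonants /n/, /ʒ/, /n/ cannot be parsed into a legal (C)V syllable (no codas are permitted; onsets are limited to one consonant).
Deletion applies to /n/, /ʒ/, /n/.

ŋɔʔu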